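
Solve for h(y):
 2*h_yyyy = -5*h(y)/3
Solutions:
 h(y) = (C1*sin(10^(1/4)*3^(3/4)*y/6) + C2*cos(10^(1/4)*3^(3/4)*y/6))*exp(-10^(1/4)*3^(3/4)*y/6) + (C3*sin(10^(1/4)*3^(3/4)*y/6) + C4*cos(10^(1/4)*3^(3/4)*y/6))*exp(10^(1/4)*3^(3/4)*y/6)


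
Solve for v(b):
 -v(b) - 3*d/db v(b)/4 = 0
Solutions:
 v(b) = C1*exp(-4*b/3)


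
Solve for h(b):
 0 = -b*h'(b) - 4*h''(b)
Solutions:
 h(b) = C1 + C2*erf(sqrt(2)*b/4)


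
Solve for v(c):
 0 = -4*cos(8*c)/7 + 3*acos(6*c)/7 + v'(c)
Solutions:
 v(c) = C1 - 3*c*acos(6*c)/7 + sqrt(1 - 36*c^2)/14 + sin(8*c)/14


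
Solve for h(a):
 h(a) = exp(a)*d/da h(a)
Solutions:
 h(a) = C1*exp(-exp(-a))


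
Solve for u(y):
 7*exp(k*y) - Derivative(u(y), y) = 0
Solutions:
 u(y) = C1 + 7*exp(k*y)/k


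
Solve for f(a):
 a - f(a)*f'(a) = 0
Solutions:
 f(a) = -sqrt(C1 + a^2)
 f(a) = sqrt(C1 + a^2)


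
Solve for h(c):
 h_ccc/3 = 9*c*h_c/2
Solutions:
 h(c) = C1 + Integral(C2*airyai(3*2^(2/3)*c/2) + C3*airybi(3*2^(2/3)*c/2), c)


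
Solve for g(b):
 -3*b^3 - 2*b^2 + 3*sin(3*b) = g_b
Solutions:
 g(b) = C1 - 3*b^4/4 - 2*b^3/3 - cos(3*b)


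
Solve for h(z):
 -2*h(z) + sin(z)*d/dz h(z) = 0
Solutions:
 h(z) = C1*(cos(z) - 1)/(cos(z) + 1)


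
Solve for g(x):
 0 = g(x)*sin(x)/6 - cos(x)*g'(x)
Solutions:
 g(x) = C1/cos(x)^(1/6)


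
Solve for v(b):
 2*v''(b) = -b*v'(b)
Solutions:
 v(b) = C1 + C2*erf(b/2)


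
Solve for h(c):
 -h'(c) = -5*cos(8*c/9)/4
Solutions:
 h(c) = C1 + 45*sin(8*c/9)/32


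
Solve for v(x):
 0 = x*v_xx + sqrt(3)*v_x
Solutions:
 v(x) = C1 + C2*x^(1 - sqrt(3))


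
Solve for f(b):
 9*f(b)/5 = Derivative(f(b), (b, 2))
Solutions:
 f(b) = C1*exp(-3*sqrt(5)*b/5) + C2*exp(3*sqrt(5)*b/5)


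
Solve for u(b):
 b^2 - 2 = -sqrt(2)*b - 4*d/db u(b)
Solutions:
 u(b) = C1 - b^3/12 - sqrt(2)*b^2/8 + b/2


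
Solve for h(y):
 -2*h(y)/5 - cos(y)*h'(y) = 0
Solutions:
 h(y) = C1*(sin(y) - 1)^(1/5)/(sin(y) + 1)^(1/5)


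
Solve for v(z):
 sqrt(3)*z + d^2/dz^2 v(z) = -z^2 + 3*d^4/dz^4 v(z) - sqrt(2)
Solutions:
 v(z) = C1 + C2*z + C3*exp(-sqrt(3)*z/3) + C4*exp(sqrt(3)*z/3) - z^4/12 - sqrt(3)*z^3/6 + z^2*(-3 - sqrt(2)/2)


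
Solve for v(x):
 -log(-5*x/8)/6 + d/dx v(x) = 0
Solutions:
 v(x) = C1 + x*log(-x)/6 + x*(-3*log(2) - 1 + log(5))/6


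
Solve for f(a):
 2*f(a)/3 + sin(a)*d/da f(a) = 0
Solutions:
 f(a) = C1*(cos(a) + 1)^(1/3)/(cos(a) - 1)^(1/3)


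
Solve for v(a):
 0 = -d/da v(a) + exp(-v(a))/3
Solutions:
 v(a) = log(C1 + a/3)


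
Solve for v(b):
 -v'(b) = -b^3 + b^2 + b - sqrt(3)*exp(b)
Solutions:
 v(b) = C1 + b^4/4 - b^3/3 - b^2/2 + sqrt(3)*exp(b)


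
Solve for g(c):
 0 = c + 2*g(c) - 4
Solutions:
 g(c) = 2 - c/2


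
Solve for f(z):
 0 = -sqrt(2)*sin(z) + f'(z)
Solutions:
 f(z) = C1 - sqrt(2)*cos(z)


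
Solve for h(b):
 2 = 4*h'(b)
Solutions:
 h(b) = C1 + b/2


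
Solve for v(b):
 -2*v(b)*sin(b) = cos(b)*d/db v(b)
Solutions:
 v(b) = C1*cos(b)^2


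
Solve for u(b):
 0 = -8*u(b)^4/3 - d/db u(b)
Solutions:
 u(b) = (-1 - sqrt(3)*I)*(1/(C1 + 8*b))^(1/3)/2
 u(b) = (-1 + sqrt(3)*I)*(1/(C1 + 8*b))^(1/3)/2
 u(b) = (1/(C1 + 8*b))^(1/3)


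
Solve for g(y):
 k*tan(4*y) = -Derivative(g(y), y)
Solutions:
 g(y) = C1 + k*log(cos(4*y))/4


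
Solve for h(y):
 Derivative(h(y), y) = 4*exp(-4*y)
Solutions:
 h(y) = C1 - exp(-4*y)


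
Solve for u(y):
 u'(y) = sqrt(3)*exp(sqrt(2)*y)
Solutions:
 u(y) = C1 + sqrt(6)*exp(sqrt(2)*y)/2


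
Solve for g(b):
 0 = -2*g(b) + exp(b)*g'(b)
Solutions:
 g(b) = C1*exp(-2*exp(-b))


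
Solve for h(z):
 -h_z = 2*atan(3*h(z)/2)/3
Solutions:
 Integral(1/atan(3*_y/2), (_y, h(z))) = C1 - 2*z/3


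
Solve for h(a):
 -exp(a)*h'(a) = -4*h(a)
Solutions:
 h(a) = C1*exp(-4*exp(-a))


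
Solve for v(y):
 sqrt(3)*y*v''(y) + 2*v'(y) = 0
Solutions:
 v(y) = C1 + C2*y^(1 - 2*sqrt(3)/3)


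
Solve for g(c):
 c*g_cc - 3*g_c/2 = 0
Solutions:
 g(c) = C1 + C2*c^(5/2)


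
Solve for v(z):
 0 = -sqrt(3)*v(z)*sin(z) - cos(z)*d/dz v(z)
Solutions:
 v(z) = C1*cos(z)^(sqrt(3))


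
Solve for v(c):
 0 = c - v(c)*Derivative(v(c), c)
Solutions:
 v(c) = -sqrt(C1 + c^2)
 v(c) = sqrt(C1 + c^2)


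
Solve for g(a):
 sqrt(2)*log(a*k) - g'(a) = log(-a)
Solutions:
 g(a) = C1 + a*(sqrt(2)*log(-k) - sqrt(2) + 1) - a*(1 - sqrt(2))*log(-a)


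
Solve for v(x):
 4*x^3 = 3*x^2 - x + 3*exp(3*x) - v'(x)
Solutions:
 v(x) = C1 - x^4 + x^3 - x^2/2 + exp(3*x)


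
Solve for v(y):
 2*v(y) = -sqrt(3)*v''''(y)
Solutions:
 v(y) = (C1*sin(2^(3/4)*3^(7/8)*y/6) + C2*cos(2^(3/4)*3^(7/8)*y/6))*exp(-2^(3/4)*3^(7/8)*y/6) + (C3*sin(2^(3/4)*3^(7/8)*y/6) + C4*cos(2^(3/4)*3^(7/8)*y/6))*exp(2^(3/4)*3^(7/8)*y/6)


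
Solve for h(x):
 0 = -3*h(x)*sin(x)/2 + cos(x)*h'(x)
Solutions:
 h(x) = C1/cos(x)^(3/2)


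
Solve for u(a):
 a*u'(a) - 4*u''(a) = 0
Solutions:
 u(a) = C1 + C2*erfi(sqrt(2)*a/4)


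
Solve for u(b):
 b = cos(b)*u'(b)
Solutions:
 u(b) = C1 + Integral(b/cos(b), b)


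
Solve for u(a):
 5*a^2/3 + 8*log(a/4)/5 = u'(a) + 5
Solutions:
 u(a) = C1 + 5*a^3/9 + 8*a*log(a)/5 - 33*a/5 - 16*a*log(2)/5


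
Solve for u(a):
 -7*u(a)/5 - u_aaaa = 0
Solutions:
 u(a) = (C1*sin(sqrt(2)*5^(3/4)*7^(1/4)*a/10) + C2*cos(sqrt(2)*5^(3/4)*7^(1/4)*a/10))*exp(-sqrt(2)*5^(3/4)*7^(1/4)*a/10) + (C3*sin(sqrt(2)*5^(3/4)*7^(1/4)*a/10) + C4*cos(sqrt(2)*5^(3/4)*7^(1/4)*a/10))*exp(sqrt(2)*5^(3/4)*7^(1/4)*a/10)


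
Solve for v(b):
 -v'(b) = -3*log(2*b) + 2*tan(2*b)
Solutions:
 v(b) = C1 + 3*b*log(b) - 3*b + 3*b*log(2) + log(cos(2*b))


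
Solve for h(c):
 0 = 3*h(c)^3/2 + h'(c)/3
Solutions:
 h(c) = -sqrt(-1/(C1 - 9*c))
 h(c) = sqrt(-1/(C1 - 9*c))


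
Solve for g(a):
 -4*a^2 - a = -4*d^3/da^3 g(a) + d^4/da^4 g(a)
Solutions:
 g(a) = C1 + C2*a + C3*a^2 + C4*exp(4*a) + a^5/60 + a^4/32 + a^3/32


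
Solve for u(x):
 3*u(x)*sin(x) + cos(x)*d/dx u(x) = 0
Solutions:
 u(x) = C1*cos(x)^3


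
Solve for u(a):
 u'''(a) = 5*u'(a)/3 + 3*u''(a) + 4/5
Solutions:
 u(a) = C1 + C2*exp(a*(9 - sqrt(141))/6) + C3*exp(a*(9 + sqrt(141))/6) - 12*a/25


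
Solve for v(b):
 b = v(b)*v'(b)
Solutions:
 v(b) = -sqrt(C1 + b^2)
 v(b) = sqrt(C1 + b^2)


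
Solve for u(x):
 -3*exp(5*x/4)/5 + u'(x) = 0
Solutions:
 u(x) = C1 + 12*exp(5*x/4)/25


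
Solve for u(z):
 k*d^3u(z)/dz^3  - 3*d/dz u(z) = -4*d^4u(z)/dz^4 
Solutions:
 u(z) = C1 + C2*exp(-z*(k^2/(k^3 + sqrt(-k^6 + (k^3 - 648)^2) - 648)^(1/3) + k + (k^3 + sqrt(-k^6 + (k^3 - 648)^2) - 648)^(1/3))/12) + C3*exp(z*(-4*k^2/((-1 + sqrt(3)*I)*(k^3 + sqrt(-k^6 + (k^3 - 648)^2) - 648)^(1/3)) - 2*k + (k^3 + sqrt(-k^6 + (k^3 - 648)^2) - 648)^(1/3) - sqrt(3)*I*(k^3 + sqrt(-k^6 + (k^3 - 648)^2) - 648)^(1/3))/24) + C4*exp(z*(4*k^2/((1 + sqrt(3)*I)*(k^3 + sqrt(-k^6 + (k^3 - 648)^2) - 648)^(1/3)) - 2*k + (k^3 + sqrt(-k^6 + (k^3 - 648)^2) - 648)^(1/3) + sqrt(3)*I*(k^3 + sqrt(-k^6 + (k^3 - 648)^2) - 648)^(1/3))/24)


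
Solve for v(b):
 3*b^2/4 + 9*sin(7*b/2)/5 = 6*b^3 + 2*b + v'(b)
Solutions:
 v(b) = C1 - 3*b^4/2 + b^3/4 - b^2 - 18*cos(7*b/2)/35


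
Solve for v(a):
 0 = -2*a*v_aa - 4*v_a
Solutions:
 v(a) = C1 + C2/a


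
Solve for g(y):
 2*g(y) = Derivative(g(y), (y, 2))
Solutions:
 g(y) = C1*exp(-sqrt(2)*y) + C2*exp(sqrt(2)*y)


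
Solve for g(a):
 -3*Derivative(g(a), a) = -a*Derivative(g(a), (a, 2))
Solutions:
 g(a) = C1 + C2*a^4


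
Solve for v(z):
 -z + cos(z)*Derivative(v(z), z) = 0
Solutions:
 v(z) = C1 + Integral(z/cos(z), z)


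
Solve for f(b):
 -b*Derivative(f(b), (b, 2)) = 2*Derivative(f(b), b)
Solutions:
 f(b) = C1 + C2/b


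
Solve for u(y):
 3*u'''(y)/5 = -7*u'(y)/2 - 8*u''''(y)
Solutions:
 u(y) = C1 + C2*exp(y*(-2 + (20*sqrt(490070) + 14001)^(-1/3) + (20*sqrt(490070) + 14001)^(1/3))/80)*sin(sqrt(3)*y*(-(20*sqrt(490070) + 14001)^(1/3) + (20*sqrt(490070) + 14001)^(-1/3))/80) + C3*exp(y*(-2 + (20*sqrt(490070) + 14001)^(-1/3) + (20*sqrt(490070) + 14001)^(1/3))/80)*cos(sqrt(3)*y*(-(20*sqrt(490070) + 14001)^(1/3) + (20*sqrt(490070) + 14001)^(-1/3))/80) + C4*exp(-y*((20*sqrt(490070) + 14001)^(-1/3) + 1 + (20*sqrt(490070) + 14001)^(1/3))/40)


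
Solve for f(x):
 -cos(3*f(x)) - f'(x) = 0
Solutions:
 f(x) = -asin((C1 + exp(6*x))/(C1 - exp(6*x)))/3 + pi/3
 f(x) = asin((C1 + exp(6*x))/(C1 - exp(6*x)))/3


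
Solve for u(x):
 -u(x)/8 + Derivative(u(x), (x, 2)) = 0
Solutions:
 u(x) = C1*exp(-sqrt(2)*x/4) + C2*exp(sqrt(2)*x/4)


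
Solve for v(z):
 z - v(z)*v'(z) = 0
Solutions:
 v(z) = -sqrt(C1 + z^2)
 v(z) = sqrt(C1 + z^2)


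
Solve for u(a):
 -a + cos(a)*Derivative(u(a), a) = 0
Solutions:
 u(a) = C1 + Integral(a/cos(a), a)


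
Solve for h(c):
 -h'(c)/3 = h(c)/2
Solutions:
 h(c) = C1*exp(-3*c/2)


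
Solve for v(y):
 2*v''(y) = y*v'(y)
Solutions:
 v(y) = C1 + C2*erfi(y/2)


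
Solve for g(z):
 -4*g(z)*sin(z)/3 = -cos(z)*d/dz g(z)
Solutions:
 g(z) = C1/cos(z)^(4/3)


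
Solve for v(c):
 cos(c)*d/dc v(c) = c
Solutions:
 v(c) = C1 + Integral(c/cos(c), c)


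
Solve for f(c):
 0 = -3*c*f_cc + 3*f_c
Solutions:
 f(c) = C1 + C2*c^2


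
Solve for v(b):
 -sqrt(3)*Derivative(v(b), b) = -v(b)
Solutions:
 v(b) = C1*exp(sqrt(3)*b/3)


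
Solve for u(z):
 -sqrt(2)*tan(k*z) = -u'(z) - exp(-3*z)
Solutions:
 u(z) = C1 - Piecewise((-exp(-3*z)/3 - sqrt(2)*log(tan(k*z)^2 + 1)/(2*k), Ne(k, 0)), (-exp(-3*z)/3, True))


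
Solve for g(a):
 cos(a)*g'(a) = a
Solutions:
 g(a) = C1 + Integral(a/cos(a), a)


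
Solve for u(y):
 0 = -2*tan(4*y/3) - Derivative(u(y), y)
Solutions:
 u(y) = C1 + 3*log(cos(4*y/3))/2


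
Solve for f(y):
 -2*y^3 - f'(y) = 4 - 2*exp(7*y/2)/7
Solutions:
 f(y) = C1 - y^4/2 - 4*y + 4*exp(7*y/2)/49


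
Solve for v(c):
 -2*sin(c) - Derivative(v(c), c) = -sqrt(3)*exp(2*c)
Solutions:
 v(c) = C1 + sqrt(3)*exp(2*c)/2 + 2*cos(c)


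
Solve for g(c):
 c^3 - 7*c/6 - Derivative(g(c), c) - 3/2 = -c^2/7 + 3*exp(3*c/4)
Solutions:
 g(c) = C1 + c^4/4 + c^3/21 - 7*c^2/12 - 3*c/2 - 4*exp(3*c/4)


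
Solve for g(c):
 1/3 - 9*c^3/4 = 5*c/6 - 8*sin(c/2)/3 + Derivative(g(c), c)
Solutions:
 g(c) = C1 - 9*c^4/16 - 5*c^2/12 + c/3 - 16*cos(c/2)/3


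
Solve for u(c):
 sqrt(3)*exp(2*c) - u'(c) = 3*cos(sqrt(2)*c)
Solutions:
 u(c) = C1 + sqrt(3)*exp(2*c)/2 - 3*sqrt(2)*sin(sqrt(2)*c)/2


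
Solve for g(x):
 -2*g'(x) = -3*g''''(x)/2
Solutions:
 g(x) = C1 + C4*exp(6^(2/3)*x/3) + (C2*sin(2^(2/3)*3^(1/6)*x/2) + C3*cos(2^(2/3)*3^(1/6)*x/2))*exp(-6^(2/3)*x/6)


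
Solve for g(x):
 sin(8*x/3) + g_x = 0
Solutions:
 g(x) = C1 + 3*cos(8*x/3)/8


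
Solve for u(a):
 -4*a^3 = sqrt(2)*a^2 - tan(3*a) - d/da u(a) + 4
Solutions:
 u(a) = C1 + a^4 + sqrt(2)*a^3/3 + 4*a + log(cos(3*a))/3


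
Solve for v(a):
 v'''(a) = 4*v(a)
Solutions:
 v(a) = C3*exp(2^(2/3)*a) + (C1*sin(2^(2/3)*sqrt(3)*a/2) + C2*cos(2^(2/3)*sqrt(3)*a/2))*exp(-2^(2/3)*a/2)


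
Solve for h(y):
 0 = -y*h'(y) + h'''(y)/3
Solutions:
 h(y) = C1 + Integral(C2*airyai(3^(1/3)*y) + C3*airybi(3^(1/3)*y), y)


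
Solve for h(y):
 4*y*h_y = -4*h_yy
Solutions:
 h(y) = C1 + C2*erf(sqrt(2)*y/2)


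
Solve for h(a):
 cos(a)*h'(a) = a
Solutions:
 h(a) = C1 + Integral(a/cos(a), a)


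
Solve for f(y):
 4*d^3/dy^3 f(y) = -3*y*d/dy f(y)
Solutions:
 f(y) = C1 + Integral(C2*airyai(-6^(1/3)*y/2) + C3*airybi(-6^(1/3)*y/2), y)


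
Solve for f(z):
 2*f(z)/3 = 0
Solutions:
 f(z) = 0


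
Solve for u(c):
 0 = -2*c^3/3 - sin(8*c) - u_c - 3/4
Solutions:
 u(c) = C1 - c^4/6 - 3*c/4 + cos(8*c)/8


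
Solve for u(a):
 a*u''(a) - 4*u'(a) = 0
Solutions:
 u(a) = C1 + C2*a^5


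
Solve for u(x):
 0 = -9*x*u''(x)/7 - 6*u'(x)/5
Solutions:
 u(x) = C1 + C2*x^(1/15)


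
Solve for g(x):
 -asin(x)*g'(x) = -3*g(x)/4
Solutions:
 g(x) = C1*exp(3*Integral(1/asin(x), x)/4)


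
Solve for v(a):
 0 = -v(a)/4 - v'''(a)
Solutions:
 v(a) = C3*exp(-2^(1/3)*a/2) + (C1*sin(2^(1/3)*sqrt(3)*a/4) + C2*cos(2^(1/3)*sqrt(3)*a/4))*exp(2^(1/3)*a/4)


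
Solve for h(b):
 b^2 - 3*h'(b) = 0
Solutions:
 h(b) = C1 + b^3/9


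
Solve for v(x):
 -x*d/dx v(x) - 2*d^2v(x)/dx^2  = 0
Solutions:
 v(x) = C1 + C2*erf(x/2)


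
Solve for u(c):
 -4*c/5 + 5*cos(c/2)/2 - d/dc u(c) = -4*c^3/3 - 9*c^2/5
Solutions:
 u(c) = C1 + c^4/3 + 3*c^3/5 - 2*c^2/5 + 5*sin(c/2)


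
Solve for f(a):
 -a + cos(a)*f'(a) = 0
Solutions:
 f(a) = C1 + Integral(a/cos(a), a)


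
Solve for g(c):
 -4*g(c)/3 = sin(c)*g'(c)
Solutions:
 g(c) = C1*(cos(c) + 1)^(2/3)/(cos(c) - 1)^(2/3)


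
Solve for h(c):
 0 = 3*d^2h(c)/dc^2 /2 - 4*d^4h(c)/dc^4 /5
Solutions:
 h(c) = C1 + C2*c + C3*exp(-sqrt(30)*c/4) + C4*exp(sqrt(30)*c/4)


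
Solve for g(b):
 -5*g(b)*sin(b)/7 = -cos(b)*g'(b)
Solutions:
 g(b) = C1/cos(b)^(5/7)


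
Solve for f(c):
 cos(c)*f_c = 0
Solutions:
 f(c) = C1


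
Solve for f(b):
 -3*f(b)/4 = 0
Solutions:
 f(b) = 0


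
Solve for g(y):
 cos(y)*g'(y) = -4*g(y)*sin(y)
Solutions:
 g(y) = C1*cos(y)^4


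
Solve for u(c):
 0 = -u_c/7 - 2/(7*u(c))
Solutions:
 u(c) = -sqrt(C1 - 4*c)
 u(c) = sqrt(C1 - 4*c)


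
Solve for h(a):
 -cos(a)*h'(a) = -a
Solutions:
 h(a) = C1 + Integral(a/cos(a), a)


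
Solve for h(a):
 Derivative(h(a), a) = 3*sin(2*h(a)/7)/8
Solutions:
 -3*a/8 + 7*log(cos(2*h(a)/7) - 1)/4 - 7*log(cos(2*h(a)/7) + 1)/4 = C1


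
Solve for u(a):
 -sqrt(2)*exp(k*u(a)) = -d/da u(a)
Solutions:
 u(a) = Piecewise((log(-1/(C1*k + sqrt(2)*a*k))/k, Ne(k, 0)), (nan, True))
 u(a) = Piecewise((C1 + sqrt(2)*a, Eq(k, 0)), (nan, True))


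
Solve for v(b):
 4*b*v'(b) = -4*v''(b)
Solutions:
 v(b) = C1 + C2*erf(sqrt(2)*b/2)


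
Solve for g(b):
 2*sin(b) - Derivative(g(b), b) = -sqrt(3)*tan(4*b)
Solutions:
 g(b) = C1 - sqrt(3)*log(cos(4*b))/4 - 2*cos(b)


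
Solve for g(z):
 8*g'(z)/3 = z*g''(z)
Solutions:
 g(z) = C1 + C2*z^(11/3)


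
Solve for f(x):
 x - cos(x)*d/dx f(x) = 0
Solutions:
 f(x) = C1 + Integral(x/cos(x), x)


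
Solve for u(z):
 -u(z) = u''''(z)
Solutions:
 u(z) = (C1*sin(sqrt(2)*z/2) + C2*cos(sqrt(2)*z/2))*exp(-sqrt(2)*z/2) + (C3*sin(sqrt(2)*z/2) + C4*cos(sqrt(2)*z/2))*exp(sqrt(2)*z/2)


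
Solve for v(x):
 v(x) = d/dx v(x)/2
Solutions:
 v(x) = C1*exp(2*x)


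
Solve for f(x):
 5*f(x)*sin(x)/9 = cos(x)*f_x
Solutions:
 f(x) = C1/cos(x)^(5/9)


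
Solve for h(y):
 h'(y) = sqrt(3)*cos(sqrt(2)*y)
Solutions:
 h(y) = C1 + sqrt(6)*sin(sqrt(2)*y)/2


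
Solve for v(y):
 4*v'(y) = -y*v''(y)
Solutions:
 v(y) = C1 + C2/y^3


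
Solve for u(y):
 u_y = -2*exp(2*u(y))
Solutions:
 u(y) = log(-sqrt(-1/(C1 - 2*y))) - log(2)/2
 u(y) = log(-1/(C1 - 2*y))/2 - log(2)/2


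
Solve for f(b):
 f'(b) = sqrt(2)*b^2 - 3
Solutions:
 f(b) = C1 + sqrt(2)*b^3/3 - 3*b


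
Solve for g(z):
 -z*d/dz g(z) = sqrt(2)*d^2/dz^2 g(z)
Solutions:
 g(z) = C1 + C2*erf(2^(1/4)*z/2)


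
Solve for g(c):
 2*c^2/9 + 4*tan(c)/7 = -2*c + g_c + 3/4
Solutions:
 g(c) = C1 + 2*c^3/27 + c^2 - 3*c/4 - 4*log(cos(c))/7


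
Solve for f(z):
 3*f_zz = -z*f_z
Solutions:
 f(z) = C1 + C2*erf(sqrt(6)*z/6)


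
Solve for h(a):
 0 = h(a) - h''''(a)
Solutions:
 h(a) = C1*exp(-a) + C2*exp(a) + C3*sin(a) + C4*cos(a)


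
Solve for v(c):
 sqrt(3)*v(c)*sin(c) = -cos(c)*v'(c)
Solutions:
 v(c) = C1*cos(c)^(sqrt(3))


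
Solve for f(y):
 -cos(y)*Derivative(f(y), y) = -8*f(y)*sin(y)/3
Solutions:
 f(y) = C1/cos(y)^(8/3)


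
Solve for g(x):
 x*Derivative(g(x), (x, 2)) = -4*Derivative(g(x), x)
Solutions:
 g(x) = C1 + C2/x^3


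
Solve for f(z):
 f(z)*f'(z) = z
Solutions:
 f(z) = -sqrt(C1 + z^2)
 f(z) = sqrt(C1 + z^2)


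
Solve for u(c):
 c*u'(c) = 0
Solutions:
 u(c) = C1


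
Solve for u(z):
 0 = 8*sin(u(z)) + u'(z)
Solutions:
 u(z) = -acos((-C1 - exp(16*z))/(C1 - exp(16*z))) + 2*pi
 u(z) = acos((-C1 - exp(16*z))/(C1 - exp(16*z)))


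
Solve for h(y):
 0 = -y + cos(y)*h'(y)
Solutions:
 h(y) = C1 + Integral(y/cos(y), y)


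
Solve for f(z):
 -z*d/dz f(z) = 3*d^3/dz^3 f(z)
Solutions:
 f(z) = C1 + Integral(C2*airyai(-3^(2/3)*z/3) + C3*airybi(-3^(2/3)*z/3), z)


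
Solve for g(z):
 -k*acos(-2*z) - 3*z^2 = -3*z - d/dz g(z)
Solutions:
 g(z) = C1 + k*(z*acos(-2*z) + sqrt(1 - 4*z^2)/2) + z^3 - 3*z^2/2


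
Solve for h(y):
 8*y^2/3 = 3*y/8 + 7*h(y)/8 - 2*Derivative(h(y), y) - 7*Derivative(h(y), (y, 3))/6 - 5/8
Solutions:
 h(y) = C1*exp(7^(1/3)*y*(-(147 + sqrt(50281))^(1/3) + 16*7^(1/3)/(147 + sqrt(50281))^(1/3))/28)*sin(sqrt(3)*7^(1/3)*y*(16*7^(1/3)/(147 + sqrt(50281))^(1/3) + (147 + sqrt(50281))^(1/3))/28) + C2*exp(7^(1/3)*y*(-(147 + sqrt(50281))^(1/3) + 16*7^(1/3)/(147 + sqrt(50281))^(1/3))/28)*cos(sqrt(3)*7^(1/3)*y*(16*7^(1/3)/(147 + sqrt(50281))^(1/3) + (147 + sqrt(50281))^(1/3))/28) + C3*exp(-7^(1/3)*y*(-(147 + sqrt(50281))^(1/3) + 16*7^(1/3)/(147 + sqrt(50281))^(1/3))/14) + 64*y^2/21 + 1985*y/147 + 32495/1029


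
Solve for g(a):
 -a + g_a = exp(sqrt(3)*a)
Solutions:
 g(a) = C1 + a^2/2 + sqrt(3)*exp(sqrt(3)*a)/3


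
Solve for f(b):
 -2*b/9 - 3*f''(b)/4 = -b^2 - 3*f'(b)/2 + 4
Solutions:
 f(b) = C1 + C2*exp(2*b) - 2*b^3/9 - 7*b^2/27 + 65*b/27


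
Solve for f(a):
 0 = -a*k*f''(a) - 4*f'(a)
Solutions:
 f(a) = C1 + a^(((re(k) - 4)*re(k) + im(k)^2)/(re(k)^2 + im(k)^2))*(C2*sin(4*log(a)*Abs(im(k))/(re(k)^2 + im(k)^2)) + C3*cos(4*log(a)*im(k)/(re(k)^2 + im(k)^2)))


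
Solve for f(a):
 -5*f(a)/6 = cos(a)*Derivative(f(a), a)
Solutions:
 f(a) = C1*(sin(a) - 1)^(5/12)/(sin(a) + 1)^(5/12)


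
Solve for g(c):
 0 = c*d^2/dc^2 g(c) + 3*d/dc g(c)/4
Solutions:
 g(c) = C1 + C2*c^(1/4)


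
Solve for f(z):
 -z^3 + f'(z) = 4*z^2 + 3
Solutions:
 f(z) = C1 + z^4/4 + 4*z^3/3 + 3*z


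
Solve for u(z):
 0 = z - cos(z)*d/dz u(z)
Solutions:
 u(z) = C1 + Integral(z/cos(z), z)


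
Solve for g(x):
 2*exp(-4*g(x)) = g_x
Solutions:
 g(x) = log(-I*(C1 + 8*x)^(1/4))
 g(x) = log(I*(C1 + 8*x)^(1/4))
 g(x) = log(-(C1 + 8*x)^(1/4))
 g(x) = log(C1 + 8*x)/4


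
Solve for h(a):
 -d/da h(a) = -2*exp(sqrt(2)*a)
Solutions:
 h(a) = C1 + sqrt(2)*exp(sqrt(2)*a)


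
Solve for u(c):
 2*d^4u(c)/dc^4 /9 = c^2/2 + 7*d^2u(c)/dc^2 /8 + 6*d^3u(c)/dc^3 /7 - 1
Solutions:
 u(c) = C1 + C2*c + C3*exp(3*c*(18 - sqrt(667))/28) + C4*exp(3*c*(18 + sqrt(667))/28) - c^4/21 + 64*c^3/343 - 18460*c^2/151263


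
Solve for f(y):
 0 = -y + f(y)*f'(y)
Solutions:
 f(y) = -sqrt(C1 + y^2)
 f(y) = sqrt(C1 + y^2)


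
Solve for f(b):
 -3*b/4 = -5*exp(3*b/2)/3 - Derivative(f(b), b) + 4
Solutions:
 f(b) = C1 + 3*b^2/8 + 4*b - 10*exp(3*b/2)/9


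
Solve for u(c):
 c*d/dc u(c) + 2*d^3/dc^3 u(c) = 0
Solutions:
 u(c) = C1 + Integral(C2*airyai(-2^(2/3)*c/2) + C3*airybi(-2^(2/3)*c/2), c)


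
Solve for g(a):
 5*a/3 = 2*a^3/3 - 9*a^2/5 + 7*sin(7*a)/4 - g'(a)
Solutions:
 g(a) = C1 + a^4/6 - 3*a^3/5 - 5*a^2/6 - cos(7*a)/4


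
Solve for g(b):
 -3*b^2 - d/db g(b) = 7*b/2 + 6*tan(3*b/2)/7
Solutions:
 g(b) = C1 - b^3 - 7*b^2/4 + 4*log(cos(3*b/2))/7


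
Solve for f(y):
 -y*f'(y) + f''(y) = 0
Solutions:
 f(y) = C1 + C2*erfi(sqrt(2)*y/2)


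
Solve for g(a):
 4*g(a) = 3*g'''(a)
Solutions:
 g(a) = C3*exp(6^(2/3)*a/3) + (C1*sin(2^(2/3)*3^(1/6)*a/2) + C2*cos(2^(2/3)*3^(1/6)*a/2))*exp(-6^(2/3)*a/6)


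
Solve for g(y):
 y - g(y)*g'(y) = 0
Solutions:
 g(y) = -sqrt(C1 + y^2)
 g(y) = sqrt(C1 + y^2)


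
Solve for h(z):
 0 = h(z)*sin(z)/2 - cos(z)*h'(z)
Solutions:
 h(z) = C1/sqrt(cos(z))


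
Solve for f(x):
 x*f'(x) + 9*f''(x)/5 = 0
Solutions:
 f(x) = C1 + C2*erf(sqrt(10)*x/6)


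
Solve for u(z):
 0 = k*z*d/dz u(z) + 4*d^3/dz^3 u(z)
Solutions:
 u(z) = C1 + Integral(C2*airyai(2^(1/3)*z*(-k)^(1/3)/2) + C3*airybi(2^(1/3)*z*(-k)^(1/3)/2), z)


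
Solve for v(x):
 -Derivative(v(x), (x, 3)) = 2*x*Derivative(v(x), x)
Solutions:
 v(x) = C1 + Integral(C2*airyai(-2^(1/3)*x) + C3*airybi(-2^(1/3)*x), x)


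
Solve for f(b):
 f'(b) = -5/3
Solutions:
 f(b) = C1 - 5*b/3


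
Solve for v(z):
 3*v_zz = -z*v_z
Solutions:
 v(z) = C1 + C2*erf(sqrt(6)*z/6)


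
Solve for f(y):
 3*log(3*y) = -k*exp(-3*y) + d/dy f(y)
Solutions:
 f(y) = C1 - k*exp(-3*y)/3 + 3*y*log(y) + 3*y*(-1 + log(3))


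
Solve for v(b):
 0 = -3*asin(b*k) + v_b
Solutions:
 v(b) = C1 + 3*Piecewise((b*asin(b*k) + sqrt(-b^2*k^2 + 1)/k, Ne(k, 0)), (0, True))


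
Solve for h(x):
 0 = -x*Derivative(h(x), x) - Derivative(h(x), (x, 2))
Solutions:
 h(x) = C1 + C2*erf(sqrt(2)*x/2)


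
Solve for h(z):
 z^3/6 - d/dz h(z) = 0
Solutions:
 h(z) = C1 + z^4/24


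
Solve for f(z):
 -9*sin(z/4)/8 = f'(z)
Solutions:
 f(z) = C1 + 9*cos(z/4)/2


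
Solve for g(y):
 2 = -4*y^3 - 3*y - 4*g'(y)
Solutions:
 g(y) = C1 - y^4/4 - 3*y^2/8 - y/2


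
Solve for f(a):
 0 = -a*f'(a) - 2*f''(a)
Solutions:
 f(a) = C1 + C2*erf(a/2)


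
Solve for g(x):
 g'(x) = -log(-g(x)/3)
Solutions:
 Integral(1/(log(-_y) - log(3)), (_y, g(x))) = C1 - x


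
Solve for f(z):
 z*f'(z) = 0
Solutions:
 f(z) = C1


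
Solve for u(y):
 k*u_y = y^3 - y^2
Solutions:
 u(y) = C1 + y^4/(4*k) - y^3/(3*k)


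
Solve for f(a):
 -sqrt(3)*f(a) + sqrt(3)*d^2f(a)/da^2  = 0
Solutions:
 f(a) = C1*exp(-a) + C2*exp(a)


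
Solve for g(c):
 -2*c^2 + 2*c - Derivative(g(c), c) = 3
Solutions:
 g(c) = C1 - 2*c^3/3 + c^2 - 3*c


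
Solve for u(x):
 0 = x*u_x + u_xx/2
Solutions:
 u(x) = C1 + C2*erf(x)


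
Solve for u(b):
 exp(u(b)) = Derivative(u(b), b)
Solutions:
 u(b) = log(-1/(C1 + b))


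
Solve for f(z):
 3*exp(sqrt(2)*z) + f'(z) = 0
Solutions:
 f(z) = C1 - 3*sqrt(2)*exp(sqrt(2)*z)/2


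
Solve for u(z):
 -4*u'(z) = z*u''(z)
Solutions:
 u(z) = C1 + C2/z^3


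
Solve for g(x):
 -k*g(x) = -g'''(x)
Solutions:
 g(x) = C1*exp(k^(1/3)*x) + C2*exp(k^(1/3)*x*(-1 + sqrt(3)*I)/2) + C3*exp(-k^(1/3)*x*(1 + sqrt(3)*I)/2)


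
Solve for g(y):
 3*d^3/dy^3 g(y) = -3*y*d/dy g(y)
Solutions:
 g(y) = C1 + Integral(C2*airyai(-y) + C3*airybi(-y), y)


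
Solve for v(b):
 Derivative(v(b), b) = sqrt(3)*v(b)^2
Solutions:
 v(b) = -1/(C1 + sqrt(3)*b)


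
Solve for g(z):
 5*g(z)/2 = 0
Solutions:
 g(z) = 0


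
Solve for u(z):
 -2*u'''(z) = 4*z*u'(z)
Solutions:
 u(z) = C1 + Integral(C2*airyai(-2^(1/3)*z) + C3*airybi(-2^(1/3)*z), z)


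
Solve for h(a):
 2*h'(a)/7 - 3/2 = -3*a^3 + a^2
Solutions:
 h(a) = C1 - 21*a^4/8 + 7*a^3/6 + 21*a/4


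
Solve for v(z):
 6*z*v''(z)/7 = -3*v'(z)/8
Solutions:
 v(z) = C1 + C2*z^(9/16)


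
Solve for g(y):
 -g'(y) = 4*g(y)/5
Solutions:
 g(y) = C1*exp(-4*y/5)


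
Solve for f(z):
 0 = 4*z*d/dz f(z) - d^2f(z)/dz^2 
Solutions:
 f(z) = C1 + C2*erfi(sqrt(2)*z)


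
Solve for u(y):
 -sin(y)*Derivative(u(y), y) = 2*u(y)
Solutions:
 u(y) = C1*(cos(y) + 1)/(cos(y) - 1)


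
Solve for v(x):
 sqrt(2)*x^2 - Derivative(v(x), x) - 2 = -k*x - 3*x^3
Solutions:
 v(x) = C1 + k*x^2/2 + 3*x^4/4 + sqrt(2)*x^3/3 - 2*x


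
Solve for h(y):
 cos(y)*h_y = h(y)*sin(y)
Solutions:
 h(y) = C1/cos(y)


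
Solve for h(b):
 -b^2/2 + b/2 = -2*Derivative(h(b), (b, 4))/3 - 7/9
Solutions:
 h(b) = C1 + C2*b + C3*b^2 + C4*b^3 + b^6/480 - b^5/160 - 7*b^4/144


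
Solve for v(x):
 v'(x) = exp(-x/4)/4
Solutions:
 v(x) = C1 - 1/exp(x)^(1/4)


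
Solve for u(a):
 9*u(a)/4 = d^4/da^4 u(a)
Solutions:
 u(a) = C1*exp(-sqrt(6)*a/2) + C2*exp(sqrt(6)*a/2) + C3*sin(sqrt(6)*a/2) + C4*cos(sqrt(6)*a/2)


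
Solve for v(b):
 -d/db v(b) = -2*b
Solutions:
 v(b) = C1 + b^2


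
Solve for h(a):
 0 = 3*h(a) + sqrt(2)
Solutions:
 h(a) = -sqrt(2)/3


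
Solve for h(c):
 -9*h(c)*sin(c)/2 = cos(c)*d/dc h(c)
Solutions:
 h(c) = C1*cos(c)^(9/2)


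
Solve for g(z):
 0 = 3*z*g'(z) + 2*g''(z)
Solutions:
 g(z) = C1 + C2*erf(sqrt(3)*z/2)


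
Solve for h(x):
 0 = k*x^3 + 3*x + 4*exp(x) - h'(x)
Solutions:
 h(x) = C1 + k*x^4/4 + 3*x^2/2 + 4*exp(x)


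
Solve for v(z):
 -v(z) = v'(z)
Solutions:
 v(z) = C1*exp(-z)


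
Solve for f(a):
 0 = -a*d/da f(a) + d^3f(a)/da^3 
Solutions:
 f(a) = C1 + Integral(C2*airyai(a) + C3*airybi(a), a)


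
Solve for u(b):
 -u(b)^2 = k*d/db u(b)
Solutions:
 u(b) = k/(C1*k + b)


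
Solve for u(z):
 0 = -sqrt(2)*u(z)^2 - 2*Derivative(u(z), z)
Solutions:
 u(z) = 2/(C1 + sqrt(2)*z)


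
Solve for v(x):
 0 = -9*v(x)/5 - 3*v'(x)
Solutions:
 v(x) = C1*exp(-3*x/5)


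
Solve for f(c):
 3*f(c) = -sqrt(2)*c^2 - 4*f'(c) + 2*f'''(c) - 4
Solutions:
 f(c) = C1*exp(-6^(1/3)*c*(4*6^(1/3)/(sqrt(345) + 27)^(1/3) + (sqrt(345) + 27)^(1/3))/12)*sin(2^(1/3)*3^(1/6)*c*(-3^(2/3)*(sqrt(345) + 27)^(1/3)/12 + 2^(1/3)/(sqrt(345) + 27)^(1/3))) + C2*exp(-6^(1/3)*c*(4*6^(1/3)/(sqrt(345) + 27)^(1/3) + (sqrt(345) + 27)^(1/3))/12)*cos(2^(1/3)*3^(1/6)*c*(-3^(2/3)*(sqrt(345) + 27)^(1/3)/12 + 2^(1/3)/(sqrt(345) + 27)^(1/3))) + C3*exp(6^(1/3)*c*(4*6^(1/3)/(sqrt(345) + 27)^(1/3) + (sqrt(345) + 27)^(1/3))/6) - sqrt(2)*c^2/3 + 8*sqrt(2)*c/9 - 32*sqrt(2)/27 - 4/3


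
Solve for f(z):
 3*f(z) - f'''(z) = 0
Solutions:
 f(z) = C3*exp(3^(1/3)*z) + (C1*sin(3^(5/6)*z/2) + C2*cos(3^(5/6)*z/2))*exp(-3^(1/3)*z/2)


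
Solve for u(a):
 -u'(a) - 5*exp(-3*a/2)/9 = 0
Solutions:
 u(a) = C1 + 10*exp(-3*a/2)/27


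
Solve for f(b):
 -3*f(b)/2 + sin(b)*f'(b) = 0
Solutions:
 f(b) = C1*(cos(b) - 1)^(3/4)/(cos(b) + 1)^(3/4)


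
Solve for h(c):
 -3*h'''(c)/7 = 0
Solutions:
 h(c) = C1 + C2*c + C3*c^2


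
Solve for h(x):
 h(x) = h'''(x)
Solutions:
 h(x) = C3*exp(x) + (C1*sin(sqrt(3)*x/2) + C2*cos(sqrt(3)*x/2))*exp(-x/2)


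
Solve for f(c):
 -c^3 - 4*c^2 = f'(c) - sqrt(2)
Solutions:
 f(c) = C1 - c^4/4 - 4*c^3/3 + sqrt(2)*c


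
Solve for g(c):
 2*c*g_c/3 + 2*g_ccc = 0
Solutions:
 g(c) = C1 + Integral(C2*airyai(-3^(2/3)*c/3) + C3*airybi(-3^(2/3)*c/3), c)


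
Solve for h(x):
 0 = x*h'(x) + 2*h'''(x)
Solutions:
 h(x) = C1 + Integral(C2*airyai(-2^(2/3)*x/2) + C3*airybi(-2^(2/3)*x/2), x)


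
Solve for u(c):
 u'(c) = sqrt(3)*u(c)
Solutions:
 u(c) = C1*exp(sqrt(3)*c)


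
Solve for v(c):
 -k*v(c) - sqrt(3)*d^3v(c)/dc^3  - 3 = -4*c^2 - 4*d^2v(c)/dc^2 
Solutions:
 v(c) = C1*exp(c*(2^(2/3)*sqrt(3)*(81*k + sqrt((81*k - 128)^2 - 16384) - 128)^(1/3) - 3*2^(2/3)*I*(81*k + sqrt((81*k - 128)^2 - 16384) - 128)^(1/3) + 16*sqrt(3) - 384*2^(1/3)/((-sqrt(3) + 3*I)*(81*k + sqrt((81*k - 128)^2 - 16384) - 128)^(1/3)))/36) + C2*exp(c*(2^(2/3)*sqrt(3)*(81*k + sqrt((81*k - 128)^2 - 16384) - 128)^(1/3) + 3*2^(2/3)*I*(81*k + sqrt((81*k - 128)^2 - 16384) - 128)^(1/3) + 16*sqrt(3) + 384*2^(1/3)/((sqrt(3) + 3*I)*(81*k + sqrt((81*k - 128)^2 - 16384) - 128)^(1/3)))/36) + C3*exp(sqrt(3)*c*(-2^(2/3)*(81*k + sqrt((81*k - 128)^2 - 16384) - 128)^(1/3) + 8 - 32*2^(1/3)/(81*k + sqrt((81*k - 128)^2 - 16384) - 128)^(1/3))/18) + 4*c^2/k - 3/k + 32/k^2


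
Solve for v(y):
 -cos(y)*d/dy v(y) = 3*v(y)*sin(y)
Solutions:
 v(y) = C1*cos(y)^3


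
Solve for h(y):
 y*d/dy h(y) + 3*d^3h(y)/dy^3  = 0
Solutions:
 h(y) = C1 + Integral(C2*airyai(-3^(2/3)*y/3) + C3*airybi(-3^(2/3)*y/3), y)


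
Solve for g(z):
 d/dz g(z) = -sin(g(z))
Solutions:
 g(z) = -acos((-C1 - exp(2*z))/(C1 - exp(2*z))) + 2*pi
 g(z) = acos((-C1 - exp(2*z))/(C1 - exp(2*z)))


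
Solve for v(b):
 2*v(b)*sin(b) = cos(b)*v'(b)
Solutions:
 v(b) = C1/cos(b)^2


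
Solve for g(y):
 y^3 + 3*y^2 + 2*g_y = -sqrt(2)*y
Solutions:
 g(y) = C1 - y^4/8 - y^3/2 - sqrt(2)*y^2/4


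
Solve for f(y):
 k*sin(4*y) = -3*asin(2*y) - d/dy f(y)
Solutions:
 f(y) = C1 + k*cos(4*y)/4 - 3*y*asin(2*y) - 3*sqrt(1 - 4*y^2)/2


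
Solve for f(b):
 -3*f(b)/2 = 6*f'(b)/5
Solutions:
 f(b) = C1*exp(-5*b/4)


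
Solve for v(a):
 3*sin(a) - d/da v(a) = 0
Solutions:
 v(a) = C1 - 3*cos(a)


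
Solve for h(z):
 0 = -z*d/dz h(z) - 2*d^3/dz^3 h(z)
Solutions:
 h(z) = C1 + Integral(C2*airyai(-2^(2/3)*z/2) + C3*airybi(-2^(2/3)*z/2), z)


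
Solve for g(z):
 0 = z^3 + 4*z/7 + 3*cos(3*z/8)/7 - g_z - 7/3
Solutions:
 g(z) = C1 + z^4/4 + 2*z^2/7 - 7*z/3 + 8*sin(3*z/8)/7


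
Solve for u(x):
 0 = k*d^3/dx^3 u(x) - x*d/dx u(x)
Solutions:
 u(x) = C1 + Integral(C2*airyai(x*(1/k)^(1/3)) + C3*airybi(x*(1/k)^(1/3)), x)


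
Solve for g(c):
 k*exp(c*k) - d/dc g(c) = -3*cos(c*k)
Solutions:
 g(c) = C1 + exp(c*k) + 3*sin(c*k)/k


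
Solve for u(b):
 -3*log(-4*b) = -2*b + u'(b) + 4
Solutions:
 u(b) = C1 + b^2 - 3*b*log(-b) + b*(-6*log(2) - 1)


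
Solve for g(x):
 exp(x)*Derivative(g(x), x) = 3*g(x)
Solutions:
 g(x) = C1*exp(-3*exp(-x))


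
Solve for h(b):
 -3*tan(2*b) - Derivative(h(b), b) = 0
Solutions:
 h(b) = C1 + 3*log(cos(2*b))/2


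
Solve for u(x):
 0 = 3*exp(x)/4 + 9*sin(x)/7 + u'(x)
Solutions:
 u(x) = C1 - 3*exp(x)/4 + 9*cos(x)/7


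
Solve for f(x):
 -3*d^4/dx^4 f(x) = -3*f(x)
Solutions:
 f(x) = C1*exp(-x) + C2*exp(x) + C3*sin(x) + C4*cos(x)


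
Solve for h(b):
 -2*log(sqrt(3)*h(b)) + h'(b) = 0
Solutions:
 -Integral(1/(2*log(_y) + log(3)), (_y, h(b))) = C1 - b


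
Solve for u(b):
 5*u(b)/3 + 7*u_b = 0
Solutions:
 u(b) = C1*exp(-5*b/21)


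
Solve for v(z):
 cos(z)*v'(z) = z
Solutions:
 v(z) = C1 + Integral(z/cos(z), z)


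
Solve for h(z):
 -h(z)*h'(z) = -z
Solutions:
 h(z) = -sqrt(C1 + z^2)
 h(z) = sqrt(C1 + z^2)


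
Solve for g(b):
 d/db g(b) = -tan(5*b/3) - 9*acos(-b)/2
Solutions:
 g(b) = C1 - 9*b*acos(-b)/2 - 9*sqrt(1 - b^2)/2 + 3*log(cos(5*b/3))/5


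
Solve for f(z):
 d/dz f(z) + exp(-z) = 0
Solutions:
 f(z) = C1 + exp(-z)


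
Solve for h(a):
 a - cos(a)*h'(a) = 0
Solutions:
 h(a) = C1 + Integral(a/cos(a), a)


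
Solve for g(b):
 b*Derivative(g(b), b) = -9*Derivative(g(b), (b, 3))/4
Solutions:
 g(b) = C1 + Integral(C2*airyai(-2^(2/3)*3^(1/3)*b/3) + C3*airybi(-2^(2/3)*3^(1/3)*b/3), b)


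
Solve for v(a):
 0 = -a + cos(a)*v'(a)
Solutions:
 v(a) = C1 + Integral(a/cos(a), a)


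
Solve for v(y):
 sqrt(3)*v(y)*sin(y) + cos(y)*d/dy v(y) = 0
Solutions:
 v(y) = C1*cos(y)^(sqrt(3))


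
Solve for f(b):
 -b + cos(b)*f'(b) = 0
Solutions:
 f(b) = C1 + Integral(b/cos(b), b)


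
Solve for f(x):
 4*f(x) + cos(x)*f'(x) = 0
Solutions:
 f(x) = C1*(sin(x)^2 - 2*sin(x) + 1)/(sin(x)^2 + 2*sin(x) + 1)


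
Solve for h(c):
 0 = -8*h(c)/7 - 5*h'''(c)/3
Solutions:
 h(c) = C3*exp(-2*3^(1/3)*35^(2/3)*c/35) + (C1*sin(3^(5/6)*35^(2/3)*c/35) + C2*cos(3^(5/6)*35^(2/3)*c/35))*exp(3^(1/3)*35^(2/3)*c/35)


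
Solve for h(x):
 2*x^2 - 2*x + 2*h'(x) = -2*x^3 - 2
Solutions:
 h(x) = C1 - x^4/4 - x^3/3 + x^2/2 - x


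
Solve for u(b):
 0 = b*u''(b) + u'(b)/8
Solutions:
 u(b) = C1 + C2*b^(7/8)


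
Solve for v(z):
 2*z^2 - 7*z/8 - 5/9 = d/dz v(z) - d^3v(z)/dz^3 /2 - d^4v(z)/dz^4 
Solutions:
 v(z) = C1 + C2*exp(-z*((6*sqrt(318) + 107)^(-1/3) + 2 + (6*sqrt(318) + 107)^(1/3))/12)*sin(sqrt(3)*z*(-(6*sqrt(318) + 107)^(1/3) + (6*sqrt(318) + 107)^(-1/3))/12) + C3*exp(-z*((6*sqrt(318) + 107)^(-1/3) + 2 + (6*sqrt(318) + 107)^(1/3))/12)*cos(sqrt(3)*z*(-(6*sqrt(318) + 107)^(1/3) + (6*sqrt(318) + 107)^(-1/3))/12) + C4*exp(z*(-1 + (6*sqrt(318) + 107)^(-1/3) + (6*sqrt(318) + 107)^(1/3))/6) + 2*z^3/3 - 7*z^2/16 + 13*z/9


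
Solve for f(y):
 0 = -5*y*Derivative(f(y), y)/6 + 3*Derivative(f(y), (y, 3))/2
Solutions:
 f(y) = C1 + Integral(C2*airyai(15^(1/3)*y/3) + C3*airybi(15^(1/3)*y/3), y)


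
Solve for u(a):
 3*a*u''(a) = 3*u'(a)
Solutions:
 u(a) = C1 + C2*a^2


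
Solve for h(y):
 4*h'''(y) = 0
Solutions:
 h(y) = C1 + C2*y + C3*y^2


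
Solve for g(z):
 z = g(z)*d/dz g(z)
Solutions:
 g(z) = -sqrt(C1 + z^2)
 g(z) = sqrt(C1 + z^2)


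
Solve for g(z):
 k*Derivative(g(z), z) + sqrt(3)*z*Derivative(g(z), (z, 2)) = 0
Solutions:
 g(z) = C1 + z^(-sqrt(3)*re(k)/3 + 1)*(C2*sin(sqrt(3)*log(z)*Abs(im(k))/3) + C3*cos(sqrt(3)*log(z)*im(k)/3))


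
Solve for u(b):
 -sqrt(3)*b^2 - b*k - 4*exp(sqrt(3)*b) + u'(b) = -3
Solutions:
 u(b) = C1 + sqrt(3)*b^3/3 + b^2*k/2 - 3*b + 4*sqrt(3)*exp(sqrt(3)*b)/3


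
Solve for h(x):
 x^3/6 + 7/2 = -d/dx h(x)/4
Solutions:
 h(x) = C1 - x^4/6 - 14*x


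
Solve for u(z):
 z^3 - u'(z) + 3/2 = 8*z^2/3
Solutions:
 u(z) = C1 + z^4/4 - 8*z^3/9 + 3*z/2


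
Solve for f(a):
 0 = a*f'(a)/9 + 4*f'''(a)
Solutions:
 f(a) = C1 + Integral(C2*airyai(-6^(1/3)*a/6) + C3*airybi(-6^(1/3)*a/6), a)


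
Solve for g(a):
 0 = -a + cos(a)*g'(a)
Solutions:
 g(a) = C1 + Integral(a/cos(a), a)


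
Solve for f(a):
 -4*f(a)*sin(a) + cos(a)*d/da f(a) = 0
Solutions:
 f(a) = C1/cos(a)^4


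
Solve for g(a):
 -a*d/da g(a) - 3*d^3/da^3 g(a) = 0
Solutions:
 g(a) = C1 + Integral(C2*airyai(-3^(2/3)*a/3) + C3*airybi(-3^(2/3)*a/3), a)


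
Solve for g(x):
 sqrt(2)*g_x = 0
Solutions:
 g(x) = C1


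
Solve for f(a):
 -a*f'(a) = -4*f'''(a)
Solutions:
 f(a) = C1 + Integral(C2*airyai(2^(1/3)*a/2) + C3*airybi(2^(1/3)*a/2), a)


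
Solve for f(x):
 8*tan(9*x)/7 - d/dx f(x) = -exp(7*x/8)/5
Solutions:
 f(x) = C1 + 8*exp(7*x/8)/35 - 8*log(cos(9*x))/63


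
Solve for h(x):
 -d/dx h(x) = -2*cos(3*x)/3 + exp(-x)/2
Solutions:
 h(x) = C1 + 2*sin(3*x)/9 + exp(-x)/2


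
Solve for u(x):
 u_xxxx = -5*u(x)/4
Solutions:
 u(x) = (C1*sin(5^(1/4)*x/2) + C2*cos(5^(1/4)*x/2))*exp(-5^(1/4)*x/2) + (C3*sin(5^(1/4)*x/2) + C4*cos(5^(1/4)*x/2))*exp(5^(1/4)*x/2)


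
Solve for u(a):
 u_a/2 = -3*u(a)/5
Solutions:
 u(a) = C1*exp(-6*a/5)


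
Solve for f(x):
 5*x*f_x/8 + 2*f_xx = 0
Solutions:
 f(x) = C1 + C2*erf(sqrt(10)*x/8)


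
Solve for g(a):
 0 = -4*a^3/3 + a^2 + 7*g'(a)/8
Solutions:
 g(a) = C1 + 8*a^4/21 - 8*a^3/21


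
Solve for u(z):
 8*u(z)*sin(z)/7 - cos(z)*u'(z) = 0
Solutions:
 u(z) = C1/cos(z)^(8/7)


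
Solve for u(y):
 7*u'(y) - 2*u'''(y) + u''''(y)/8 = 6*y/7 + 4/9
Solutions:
 u(y) = C1 + C2*exp(2*y) + C3*exp(y*(7 - sqrt(77))) + C4*exp(y*(7 + sqrt(77))) + 3*y^2/49 + 4*y/63


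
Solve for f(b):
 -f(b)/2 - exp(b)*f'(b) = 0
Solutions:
 f(b) = C1*exp(exp(-b)/2)


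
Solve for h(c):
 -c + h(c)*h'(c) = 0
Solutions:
 h(c) = -sqrt(C1 + c^2)
 h(c) = sqrt(C1 + c^2)


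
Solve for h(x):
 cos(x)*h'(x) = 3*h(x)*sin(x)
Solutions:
 h(x) = C1/cos(x)^3


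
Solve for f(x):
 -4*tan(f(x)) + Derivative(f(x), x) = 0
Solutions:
 f(x) = pi - asin(C1*exp(4*x))
 f(x) = asin(C1*exp(4*x))


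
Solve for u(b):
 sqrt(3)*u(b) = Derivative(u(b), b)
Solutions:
 u(b) = C1*exp(sqrt(3)*b)


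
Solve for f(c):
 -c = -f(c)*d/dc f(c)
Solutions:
 f(c) = -sqrt(C1 + c^2)
 f(c) = sqrt(C1 + c^2)


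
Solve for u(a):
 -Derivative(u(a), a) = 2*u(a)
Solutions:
 u(a) = C1*exp(-2*a)


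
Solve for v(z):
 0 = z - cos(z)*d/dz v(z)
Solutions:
 v(z) = C1 + Integral(z/cos(z), z)


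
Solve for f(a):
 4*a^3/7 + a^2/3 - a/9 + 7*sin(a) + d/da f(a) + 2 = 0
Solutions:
 f(a) = C1 - a^4/7 - a^3/9 + a^2/18 - 2*a + 7*cos(a)


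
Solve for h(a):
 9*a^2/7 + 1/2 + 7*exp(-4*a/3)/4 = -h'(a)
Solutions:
 h(a) = C1 - 3*a^3/7 - a/2 + 21*exp(-4*a/3)/16


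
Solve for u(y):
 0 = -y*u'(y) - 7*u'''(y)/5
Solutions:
 u(y) = C1 + Integral(C2*airyai(-5^(1/3)*7^(2/3)*y/7) + C3*airybi(-5^(1/3)*7^(2/3)*y/7), y)


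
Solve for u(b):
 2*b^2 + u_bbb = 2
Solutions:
 u(b) = C1 + C2*b + C3*b^2 - b^5/30 + b^3/3


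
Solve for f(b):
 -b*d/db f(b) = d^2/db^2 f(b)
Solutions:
 f(b) = C1 + C2*erf(sqrt(2)*b/2)


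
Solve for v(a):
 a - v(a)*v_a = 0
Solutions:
 v(a) = -sqrt(C1 + a^2)
 v(a) = sqrt(C1 + a^2)


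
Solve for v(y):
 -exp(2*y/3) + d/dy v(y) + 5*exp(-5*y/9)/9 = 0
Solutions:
 v(y) = C1 + 3*exp(2*y/3)/2 + exp(-5*y/9)


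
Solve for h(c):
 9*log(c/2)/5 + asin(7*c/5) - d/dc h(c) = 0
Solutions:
 h(c) = C1 + 9*c*log(c)/5 + c*asin(7*c/5) - 9*c/5 - 9*c*log(2)/5 + sqrt(25 - 49*c^2)/7


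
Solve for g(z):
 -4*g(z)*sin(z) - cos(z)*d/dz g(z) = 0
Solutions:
 g(z) = C1*cos(z)^4


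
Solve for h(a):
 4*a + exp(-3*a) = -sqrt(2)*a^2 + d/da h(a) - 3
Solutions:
 h(a) = C1 + sqrt(2)*a^3/3 + 2*a^2 + 3*a - exp(-3*a)/3


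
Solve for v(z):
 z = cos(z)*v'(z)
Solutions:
 v(z) = C1 + Integral(z/cos(z), z)


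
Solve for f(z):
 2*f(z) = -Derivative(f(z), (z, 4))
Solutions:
 f(z) = (C1*sin(2^(3/4)*z/2) + C2*cos(2^(3/4)*z/2))*exp(-2^(3/4)*z/2) + (C3*sin(2^(3/4)*z/2) + C4*cos(2^(3/4)*z/2))*exp(2^(3/4)*z/2)


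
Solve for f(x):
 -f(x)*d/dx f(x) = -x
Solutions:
 f(x) = -sqrt(C1 + x^2)
 f(x) = sqrt(C1 + x^2)


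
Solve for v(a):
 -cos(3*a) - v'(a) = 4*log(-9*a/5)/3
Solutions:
 v(a) = C1 - 4*a*log(-a)/3 - 3*a*log(3) + a*log(15)/3 + 4*a/3 + a*log(5) - sin(3*a)/3


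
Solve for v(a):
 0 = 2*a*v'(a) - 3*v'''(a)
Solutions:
 v(a) = C1 + Integral(C2*airyai(2^(1/3)*3^(2/3)*a/3) + C3*airybi(2^(1/3)*3^(2/3)*a/3), a)


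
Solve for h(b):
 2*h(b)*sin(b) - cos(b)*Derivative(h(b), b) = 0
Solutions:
 h(b) = C1/cos(b)^2


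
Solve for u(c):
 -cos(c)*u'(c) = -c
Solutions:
 u(c) = C1 + Integral(c/cos(c), c)


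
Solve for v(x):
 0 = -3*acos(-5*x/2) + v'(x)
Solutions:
 v(x) = C1 + 3*x*acos(-5*x/2) + 3*sqrt(4 - 25*x^2)/5


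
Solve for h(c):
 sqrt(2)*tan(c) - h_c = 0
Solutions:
 h(c) = C1 - sqrt(2)*log(cos(c))


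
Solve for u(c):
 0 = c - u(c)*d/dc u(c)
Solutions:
 u(c) = -sqrt(C1 + c^2)
 u(c) = sqrt(C1 + c^2)


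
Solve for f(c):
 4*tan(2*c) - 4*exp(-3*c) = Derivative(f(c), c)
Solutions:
 f(c) = C1 + log(tan(2*c)^2 + 1) + 4*exp(-3*c)/3


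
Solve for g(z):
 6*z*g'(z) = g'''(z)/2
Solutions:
 g(z) = C1 + Integral(C2*airyai(12^(1/3)*z) + C3*airybi(12^(1/3)*z), z)


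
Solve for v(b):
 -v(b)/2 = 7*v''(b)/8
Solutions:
 v(b) = C1*sin(2*sqrt(7)*b/7) + C2*cos(2*sqrt(7)*b/7)


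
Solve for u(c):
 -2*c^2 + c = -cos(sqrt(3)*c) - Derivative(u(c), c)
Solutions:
 u(c) = C1 + 2*c^3/3 - c^2/2 - sqrt(3)*sin(sqrt(3)*c)/3


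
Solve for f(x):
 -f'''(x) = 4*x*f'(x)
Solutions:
 f(x) = C1 + Integral(C2*airyai(-2^(2/3)*x) + C3*airybi(-2^(2/3)*x), x)


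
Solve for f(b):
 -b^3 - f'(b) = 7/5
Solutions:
 f(b) = C1 - b^4/4 - 7*b/5


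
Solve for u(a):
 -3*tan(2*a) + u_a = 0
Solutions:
 u(a) = C1 - 3*log(cos(2*a))/2


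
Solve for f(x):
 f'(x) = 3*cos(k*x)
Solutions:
 f(x) = C1 + 3*sin(k*x)/k


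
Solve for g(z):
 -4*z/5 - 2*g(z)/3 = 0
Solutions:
 g(z) = -6*z/5


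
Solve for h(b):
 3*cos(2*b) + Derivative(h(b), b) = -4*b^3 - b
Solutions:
 h(b) = C1 - b^4 - b^2/2 - 3*sin(2*b)/2


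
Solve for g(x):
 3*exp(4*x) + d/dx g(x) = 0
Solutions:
 g(x) = C1 - 3*exp(4*x)/4


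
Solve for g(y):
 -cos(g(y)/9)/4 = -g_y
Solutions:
 -y/4 - 9*log(sin(g(y)/9) - 1)/2 + 9*log(sin(g(y)/9) + 1)/2 = C1


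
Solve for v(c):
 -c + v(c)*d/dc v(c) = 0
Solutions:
 v(c) = -sqrt(C1 + c^2)
 v(c) = sqrt(C1 + c^2)


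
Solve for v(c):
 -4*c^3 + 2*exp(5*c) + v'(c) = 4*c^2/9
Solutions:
 v(c) = C1 + c^4 + 4*c^3/27 - 2*exp(5*c)/5


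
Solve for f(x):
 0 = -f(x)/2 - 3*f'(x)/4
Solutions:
 f(x) = C1*exp(-2*x/3)


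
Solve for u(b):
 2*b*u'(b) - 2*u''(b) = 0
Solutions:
 u(b) = C1 + C2*erfi(sqrt(2)*b/2)


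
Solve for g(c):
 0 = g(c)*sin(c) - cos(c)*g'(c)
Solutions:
 g(c) = C1/cos(c)
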